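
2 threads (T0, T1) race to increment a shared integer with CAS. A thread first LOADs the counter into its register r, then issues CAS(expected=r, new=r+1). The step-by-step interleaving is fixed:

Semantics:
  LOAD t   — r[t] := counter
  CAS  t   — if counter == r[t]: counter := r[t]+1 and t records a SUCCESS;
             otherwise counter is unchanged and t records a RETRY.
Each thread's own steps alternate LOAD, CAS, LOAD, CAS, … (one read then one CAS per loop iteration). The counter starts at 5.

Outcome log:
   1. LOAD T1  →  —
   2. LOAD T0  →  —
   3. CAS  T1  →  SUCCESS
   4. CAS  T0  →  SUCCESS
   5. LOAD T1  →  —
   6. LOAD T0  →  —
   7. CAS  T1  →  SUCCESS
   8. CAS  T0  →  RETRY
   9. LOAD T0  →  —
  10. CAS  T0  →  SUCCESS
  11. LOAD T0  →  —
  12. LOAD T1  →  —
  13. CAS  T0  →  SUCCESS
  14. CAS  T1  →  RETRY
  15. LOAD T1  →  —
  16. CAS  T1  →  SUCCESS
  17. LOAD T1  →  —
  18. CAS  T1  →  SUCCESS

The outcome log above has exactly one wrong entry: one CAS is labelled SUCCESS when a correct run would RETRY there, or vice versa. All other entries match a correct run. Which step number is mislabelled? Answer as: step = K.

Reference trace:
   1) LOAD T1:  M=5  r_T1=5
   2) LOAD T0:  M=5  r_T0=5
   3) CAS  T1:  M=6  r_T1=5 ✓
   4) CAS  T0:  M=6  r_T0=5 ✗
   5) LOAD T1:  M=6  r_T1=6
   6) LOAD T0:  M=6  r_T0=6
   7) CAS  T1:  M=7  r_T1=6 ✓
   8) CAS  T0:  M=7  r_T0=6 ✗
   9) LOAD T0:  M=7  r_T0=7
  10) CAS  T0:  M=8  r_T0=7 ✓
  11) LOAD T0:  M=8  r_T0=8
  12) LOAD T1:  M=8  r_T1=8
  13) CAS  T0:  M=9  r_T0=8 ✓
  14) CAS  T1:  M=9  r_T1=8 ✗
  15) LOAD T1:  M=9  r_T1=9
  16) CAS  T1:  M=10  r_T1=9 ✓
  17) LOAD T1:  M=10  r_T1=10
  18) CAS  T1:  M=11  r_T1=10 ✓
Flip is step 4.

step = 4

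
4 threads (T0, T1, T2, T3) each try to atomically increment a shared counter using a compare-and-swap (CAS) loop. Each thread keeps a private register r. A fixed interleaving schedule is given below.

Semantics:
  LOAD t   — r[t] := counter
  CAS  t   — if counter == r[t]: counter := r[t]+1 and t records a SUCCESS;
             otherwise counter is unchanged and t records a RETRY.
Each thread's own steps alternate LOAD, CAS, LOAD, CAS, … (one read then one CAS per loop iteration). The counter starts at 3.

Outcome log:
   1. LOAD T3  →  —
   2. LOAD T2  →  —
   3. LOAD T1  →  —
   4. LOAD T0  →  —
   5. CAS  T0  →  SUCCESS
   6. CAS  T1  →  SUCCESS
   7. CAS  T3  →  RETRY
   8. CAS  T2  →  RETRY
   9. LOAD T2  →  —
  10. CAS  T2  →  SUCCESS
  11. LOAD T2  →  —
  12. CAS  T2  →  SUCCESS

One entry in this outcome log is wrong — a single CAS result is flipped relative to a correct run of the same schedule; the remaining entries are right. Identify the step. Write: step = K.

Re-executing:
T3 LOAD — after: cnt=3, r=3 — load
T2 LOAD — after: cnt=3, r=3 — load
T1 LOAD — after: cnt=3, r=3 — load
T0 LOAD — after: cnt=3, r=3 — load
T0 CAS — after: cnt=4, r=3 — ok
T1 CAS — after: cnt=4, r=3 — retry
T3 CAS — after: cnt=4, r=3 — retry
T2 CAS — after: cnt=4, r=3 — retry
T2 LOAD — after: cnt=4, r=4 — load
T2 CAS — after: cnt=5, r=4 — ok
T2 LOAD — after: cnt=5, r=5 — load
T2 CAS — after: cnt=6, r=5 — ok
Flip is step 6.

step = 6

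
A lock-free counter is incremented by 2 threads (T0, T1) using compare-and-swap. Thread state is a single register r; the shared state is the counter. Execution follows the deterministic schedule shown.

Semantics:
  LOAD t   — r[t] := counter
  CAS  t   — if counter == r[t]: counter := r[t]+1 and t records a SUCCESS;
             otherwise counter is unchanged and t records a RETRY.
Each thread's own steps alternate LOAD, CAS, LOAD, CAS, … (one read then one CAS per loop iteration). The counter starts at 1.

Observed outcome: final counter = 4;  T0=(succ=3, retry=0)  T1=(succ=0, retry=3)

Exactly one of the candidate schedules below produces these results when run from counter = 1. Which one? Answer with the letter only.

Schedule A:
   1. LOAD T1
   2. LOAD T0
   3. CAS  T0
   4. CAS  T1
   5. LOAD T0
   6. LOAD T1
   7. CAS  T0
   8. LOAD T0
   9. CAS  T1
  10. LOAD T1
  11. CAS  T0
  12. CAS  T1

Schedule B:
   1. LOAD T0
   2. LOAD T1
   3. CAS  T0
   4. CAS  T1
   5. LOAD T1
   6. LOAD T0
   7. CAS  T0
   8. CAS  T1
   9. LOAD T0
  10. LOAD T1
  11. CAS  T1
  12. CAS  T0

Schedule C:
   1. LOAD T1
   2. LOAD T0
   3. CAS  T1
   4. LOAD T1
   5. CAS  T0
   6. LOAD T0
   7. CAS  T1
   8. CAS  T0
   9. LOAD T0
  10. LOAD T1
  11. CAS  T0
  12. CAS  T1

A

Tracing schedule A:
#1 T1 reads 1
#2 T0 reads 1
#3 T0 CAS(1→2) writes; counter now 2
#4 T1 CAS(1→2) fails; counter now 2
#5 T0 reads 2
#6 T1 reads 2
#7 T0 CAS(2→3) writes; counter now 3
#8 T0 reads 3
#9 T1 CAS(2→3) fails; counter now 3
#10 T1 reads 3
#11 T0 CAS(3→4) writes; counter now 4
#12 T1 CAS(3→4) fails; counter now 4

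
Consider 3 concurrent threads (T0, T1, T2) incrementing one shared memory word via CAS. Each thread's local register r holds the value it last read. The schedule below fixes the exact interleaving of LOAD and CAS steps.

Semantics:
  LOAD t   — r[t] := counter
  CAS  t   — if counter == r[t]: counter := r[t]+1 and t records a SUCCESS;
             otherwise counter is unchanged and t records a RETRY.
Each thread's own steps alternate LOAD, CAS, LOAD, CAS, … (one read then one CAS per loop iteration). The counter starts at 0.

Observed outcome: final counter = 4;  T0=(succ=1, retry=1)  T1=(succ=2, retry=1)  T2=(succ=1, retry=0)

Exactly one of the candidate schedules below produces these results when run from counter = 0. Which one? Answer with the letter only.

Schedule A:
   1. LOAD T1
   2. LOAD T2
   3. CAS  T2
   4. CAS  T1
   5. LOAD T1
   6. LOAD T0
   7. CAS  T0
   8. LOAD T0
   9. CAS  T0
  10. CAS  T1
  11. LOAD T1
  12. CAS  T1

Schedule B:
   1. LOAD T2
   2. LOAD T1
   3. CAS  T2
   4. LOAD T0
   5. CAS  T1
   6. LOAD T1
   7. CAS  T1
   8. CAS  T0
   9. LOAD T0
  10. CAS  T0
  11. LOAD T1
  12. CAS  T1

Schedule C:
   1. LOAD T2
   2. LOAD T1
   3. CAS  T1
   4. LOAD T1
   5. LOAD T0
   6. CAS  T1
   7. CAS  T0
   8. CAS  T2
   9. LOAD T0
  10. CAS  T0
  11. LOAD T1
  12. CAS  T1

B

Run B:
   1) LOAD T2:  M=0  r_T2=0
   2) LOAD T1:  M=0  r_T1=0
   3) CAS  T2:  M=1  r_T2=0 ✓
   4) LOAD T0:  M=1  r_T0=1
   5) CAS  T1:  M=1  r_T1=0 ✗
   6) LOAD T1:  M=1  r_T1=1
   7) CAS  T1:  M=2  r_T1=1 ✓
   8) CAS  T0:  M=2  r_T0=1 ✗
   9) LOAD T0:  M=2  r_T0=2
  10) CAS  T0:  M=3  r_T0=2 ✓
  11) LOAD T1:  M=3  r_T1=3
  12) CAS  T1:  M=4  r_T1=3 ✓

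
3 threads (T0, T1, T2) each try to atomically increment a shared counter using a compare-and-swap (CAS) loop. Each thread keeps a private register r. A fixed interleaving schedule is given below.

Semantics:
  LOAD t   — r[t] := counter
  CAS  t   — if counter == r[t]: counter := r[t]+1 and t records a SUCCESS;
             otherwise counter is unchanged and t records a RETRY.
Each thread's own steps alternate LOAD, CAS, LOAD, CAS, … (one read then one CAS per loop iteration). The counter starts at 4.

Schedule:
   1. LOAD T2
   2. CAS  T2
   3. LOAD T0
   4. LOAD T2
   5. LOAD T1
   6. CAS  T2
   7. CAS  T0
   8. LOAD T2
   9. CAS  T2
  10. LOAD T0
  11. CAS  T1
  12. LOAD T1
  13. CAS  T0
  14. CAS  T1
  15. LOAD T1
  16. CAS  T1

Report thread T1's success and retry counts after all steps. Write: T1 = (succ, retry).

T2 LOAD — after: cnt=4, r=4 — load
T2 CAS — after: cnt=5, r=4 — ok
T0 LOAD — after: cnt=5, r=5 — load
T2 LOAD — after: cnt=5, r=5 — load
T1 LOAD — after: cnt=5, r=5 — load
T2 CAS — after: cnt=6, r=5 — ok
T0 CAS — after: cnt=6, r=5 — retry
T2 LOAD — after: cnt=6, r=6 — load
T2 CAS — after: cnt=7, r=6 — ok
T0 LOAD — after: cnt=7, r=7 — load
T1 CAS — after: cnt=7, r=5 — retry
T1 LOAD — after: cnt=7, r=7 — load
T0 CAS — after: cnt=8, r=7 — ok
T1 CAS — after: cnt=8, r=7 — retry
T1 LOAD — after: cnt=8, r=8 — load
T1 CAS — after: cnt=9, r=8 — ok

T1 = (1, 2)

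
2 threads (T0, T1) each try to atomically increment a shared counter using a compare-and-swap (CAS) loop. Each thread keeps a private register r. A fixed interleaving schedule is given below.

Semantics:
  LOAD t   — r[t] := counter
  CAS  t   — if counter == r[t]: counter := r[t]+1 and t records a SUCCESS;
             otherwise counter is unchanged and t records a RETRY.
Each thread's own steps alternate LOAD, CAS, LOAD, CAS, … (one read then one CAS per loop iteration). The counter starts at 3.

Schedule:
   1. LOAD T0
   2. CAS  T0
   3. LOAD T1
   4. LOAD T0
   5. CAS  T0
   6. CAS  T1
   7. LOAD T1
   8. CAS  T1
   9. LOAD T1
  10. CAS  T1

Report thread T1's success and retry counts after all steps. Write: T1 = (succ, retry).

#1 T0 reads 3
#2 T0 CAS(3→4) writes; counter now 4
#3 T1 reads 4
#4 T0 reads 4
#5 T0 CAS(4→5) writes; counter now 5
#6 T1 CAS(4→5) fails; counter now 5
#7 T1 reads 5
#8 T1 CAS(5→6) writes; counter now 6
#9 T1 reads 6
#10 T1 CAS(6→7) writes; counter now 7

T1 = (2, 1)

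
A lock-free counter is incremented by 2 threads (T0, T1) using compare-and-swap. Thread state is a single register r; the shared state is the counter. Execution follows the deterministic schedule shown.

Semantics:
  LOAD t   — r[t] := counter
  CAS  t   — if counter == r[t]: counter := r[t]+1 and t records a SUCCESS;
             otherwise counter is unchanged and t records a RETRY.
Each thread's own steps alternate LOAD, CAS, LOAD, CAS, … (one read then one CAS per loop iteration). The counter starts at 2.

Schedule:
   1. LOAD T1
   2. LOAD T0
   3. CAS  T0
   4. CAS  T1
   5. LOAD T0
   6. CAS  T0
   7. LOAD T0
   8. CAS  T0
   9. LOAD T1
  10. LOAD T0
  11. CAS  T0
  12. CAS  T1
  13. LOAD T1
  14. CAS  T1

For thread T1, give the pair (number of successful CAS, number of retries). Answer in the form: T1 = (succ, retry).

   1) LOAD T1:  M=2  r_T1=2
   2) LOAD T0:  M=2  r_T0=2
   3) CAS  T0:  M=3  r_T0=2 ✓
   4) CAS  T1:  M=3  r_T1=2 ✗
   5) LOAD T0:  M=3  r_T0=3
   6) CAS  T0:  M=4  r_T0=3 ✓
   7) LOAD T0:  M=4  r_T0=4
   8) CAS  T0:  M=5  r_T0=4 ✓
   9) LOAD T1:  M=5  r_T1=5
  10) LOAD T0:  M=5  r_T0=5
  11) CAS  T0:  M=6  r_T0=5 ✓
  12) CAS  T1:  M=6  r_T1=5 ✗
  13) LOAD T1:  M=6  r_T1=6
  14) CAS  T1:  M=7  r_T1=6 ✓

T1 = (1, 2)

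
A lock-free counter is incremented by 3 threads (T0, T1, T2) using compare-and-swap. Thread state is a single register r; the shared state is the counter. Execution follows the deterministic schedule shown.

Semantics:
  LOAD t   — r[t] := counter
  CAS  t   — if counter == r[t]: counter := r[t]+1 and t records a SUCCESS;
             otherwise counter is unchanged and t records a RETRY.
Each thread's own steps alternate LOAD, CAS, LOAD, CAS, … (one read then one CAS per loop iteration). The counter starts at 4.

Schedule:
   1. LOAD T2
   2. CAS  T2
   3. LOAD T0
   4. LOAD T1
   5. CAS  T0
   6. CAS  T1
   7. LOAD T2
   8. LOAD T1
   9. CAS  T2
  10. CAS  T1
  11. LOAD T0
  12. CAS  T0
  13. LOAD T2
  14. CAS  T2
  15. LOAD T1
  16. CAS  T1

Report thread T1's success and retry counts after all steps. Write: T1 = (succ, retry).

T2 LOAD — after: cnt=4, r=4 — load
T2 CAS — after: cnt=5, r=4 — ok
T0 LOAD — after: cnt=5, r=5 — load
T1 LOAD — after: cnt=5, r=5 — load
T0 CAS — after: cnt=6, r=5 — ok
T1 CAS — after: cnt=6, r=5 — retry
T2 LOAD — after: cnt=6, r=6 — load
T1 LOAD — after: cnt=6, r=6 — load
T2 CAS — after: cnt=7, r=6 — ok
T1 CAS — after: cnt=7, r=6 — retry
T0 LOAD — after: cnt=7, r=7 — load
T0 CAS — after: cnt=8, r=7 — ok
T2 LOAD — after: cnt=8, r=8 — load
T2 CAS — after: cnt=9, r=8 — ok
T1 LOAD — after: cnt=9, r=9 — load
T1 CAS — after: cnt=10, r=9 — ok

T1 = (1, 2)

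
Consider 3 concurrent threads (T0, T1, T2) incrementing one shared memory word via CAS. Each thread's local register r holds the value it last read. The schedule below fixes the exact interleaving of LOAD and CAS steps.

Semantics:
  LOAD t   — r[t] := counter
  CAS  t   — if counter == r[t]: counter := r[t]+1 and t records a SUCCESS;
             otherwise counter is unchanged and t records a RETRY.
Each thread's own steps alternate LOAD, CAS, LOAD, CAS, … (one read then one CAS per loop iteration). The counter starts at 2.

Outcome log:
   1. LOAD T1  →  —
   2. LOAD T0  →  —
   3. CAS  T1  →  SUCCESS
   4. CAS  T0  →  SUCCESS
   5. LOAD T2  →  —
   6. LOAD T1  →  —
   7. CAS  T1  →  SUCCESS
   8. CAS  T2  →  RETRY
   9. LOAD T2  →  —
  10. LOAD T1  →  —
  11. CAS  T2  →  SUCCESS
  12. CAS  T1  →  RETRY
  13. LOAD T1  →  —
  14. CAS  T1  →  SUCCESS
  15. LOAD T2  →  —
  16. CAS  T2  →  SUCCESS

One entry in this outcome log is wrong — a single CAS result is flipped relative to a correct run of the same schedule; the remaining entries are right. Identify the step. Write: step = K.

step = 4

Reference trace:
   1) LOAD T1:  M=2  r_T1=2
   2) LOAD T0:  M=2  r_T0=2
   3) CAS  T1:  M=3  r_T1=2 ✓
   4) CAS  T0:  M=3  r_T0=2 ✗
   5) LOAD T2:  M=3  r_T2=3
   6) LOAD T1:  M=3  r_T1=3
   7) CAS  T1:  M=4  r_T1=3 ✓
   8) CAS  T2:  M=4  r_T2=3 ✗
   9) LOAD T2:  M=4  r_T2=4
  10) LOAD T1:  M=4  r_T1=4
  11) CAS  T2:  M=5  r_T2=4 ✓
  12) CAS  T1:  M=5  r_T1=4 ✗
  13) LOAD T1:  M=5  r_T1=5
  14) CAS  T1:  M=6  r_T1=5 ✓
  15) LOAD T2:  M=6  r_T2=6
  16) CAS  T2:  M=7  r_T2=6 ✓
Log disagrees first at step 4.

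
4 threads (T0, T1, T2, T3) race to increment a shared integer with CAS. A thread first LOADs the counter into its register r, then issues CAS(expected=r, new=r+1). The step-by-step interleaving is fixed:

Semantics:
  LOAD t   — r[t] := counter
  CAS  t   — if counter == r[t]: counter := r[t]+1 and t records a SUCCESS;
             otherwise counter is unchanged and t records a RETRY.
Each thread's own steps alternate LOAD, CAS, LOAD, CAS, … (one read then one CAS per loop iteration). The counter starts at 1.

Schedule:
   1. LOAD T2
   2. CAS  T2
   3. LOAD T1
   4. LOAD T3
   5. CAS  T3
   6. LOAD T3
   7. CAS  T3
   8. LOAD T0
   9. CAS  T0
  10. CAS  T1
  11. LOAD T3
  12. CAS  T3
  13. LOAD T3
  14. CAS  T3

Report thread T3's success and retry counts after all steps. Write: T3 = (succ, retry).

T3 = (4, 0)

step 1: T2 LOAD ⇒ load; ctr=1 reg=1
step 2: T2 CAS ⇒ ok; ctr=2 reg=1
step 3: T1 LOAD ⇒ load; ctr=2 reg=2
step 4: T3 LOAD ⇒ load; ctr=2 reg=2
step 5: T3 CAS ⇒ ok; ctr=3 reg=2
step 6: T3 LOAD ⇒ load; ctr=3 reg=3
step 7: T3 CAS ⇒ ok; ctr=4 reg=3
step 8: T0 LOAD ⇒ load; ctr=4 reg=4
step 9: T0 CAS ⇒ ok; ctr=5 reg=4
step 10: T1 CAS ⇒ retry; ctr=5 reg=2
step 11: T3 LOAD ⇒ load; ctr=5 reg=5
step 12: T3 CAS ⇒ ok; ctr=6 reg=5
step 13: T3 LOAD ⇒ load; ctr=6 reg=6
step 14: T3 CAS ⇒ ok; ctr=7 reg=6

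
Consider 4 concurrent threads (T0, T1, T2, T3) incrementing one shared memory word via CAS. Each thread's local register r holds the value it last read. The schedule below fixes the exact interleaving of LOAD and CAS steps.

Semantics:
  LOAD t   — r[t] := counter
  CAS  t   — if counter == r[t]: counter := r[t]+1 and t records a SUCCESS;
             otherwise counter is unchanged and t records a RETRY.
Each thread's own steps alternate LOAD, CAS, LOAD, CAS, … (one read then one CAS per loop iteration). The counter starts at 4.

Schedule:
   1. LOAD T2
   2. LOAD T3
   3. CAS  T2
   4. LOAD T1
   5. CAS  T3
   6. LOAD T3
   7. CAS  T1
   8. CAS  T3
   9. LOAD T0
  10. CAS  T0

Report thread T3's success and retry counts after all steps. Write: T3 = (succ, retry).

T3 = (0, 2)

[1] T2.load  rd  (counter 4, T2.r 4)
[2] T3.load  rd  (counter 4, T3.r 4)
[3] T2.cas  hit  (counter 5, T2.r 4)
[4] T1.load  rd  (counter 5, T1.r 5)
[5] T3.cas  miss  (counter 5, T3.r 4)
[6] T3.load  rd  (counter 5, T3.r 5)
[7] T1.cas  hit  (counter 6, T1.r 5)
[8] T3.cas  miss  (counter 6, T3.r 5)
[9] T0.load  rd  (counter 6, T0.r 6)
[10] T0.cas  hit  (counter 7, T0.r 6)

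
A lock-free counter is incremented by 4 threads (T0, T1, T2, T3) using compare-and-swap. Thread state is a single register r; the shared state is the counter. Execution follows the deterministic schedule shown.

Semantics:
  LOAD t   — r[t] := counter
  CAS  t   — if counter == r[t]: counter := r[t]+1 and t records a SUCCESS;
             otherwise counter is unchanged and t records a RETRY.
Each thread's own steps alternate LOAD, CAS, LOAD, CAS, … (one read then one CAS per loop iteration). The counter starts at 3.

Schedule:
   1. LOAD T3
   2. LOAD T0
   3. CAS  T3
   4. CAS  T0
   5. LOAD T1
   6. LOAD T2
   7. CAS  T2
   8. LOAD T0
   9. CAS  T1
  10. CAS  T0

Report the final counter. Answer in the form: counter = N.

T3 LOAD — after: cnt=3, r=3 — load
T0 LOAD — after: cnt=3, r=3 — load
T3 CAS — after: cnt=4, r=3 — ok
T0 CAS — after: cnt=4, r=3 — retry
T1 LOAD — after: cnt=4, r=4 — load
T2 LOAD — after: cnt=4, r=4 — load
T2 CAS — after: cnt=5, r=4 — ok
T0 LOAD — after: cnt=5, r=5 — load
T1 CAS — after: cnt=5, r=4 — retry
T0 CAS — after: cnt=6, r=5 — ok

counter = 6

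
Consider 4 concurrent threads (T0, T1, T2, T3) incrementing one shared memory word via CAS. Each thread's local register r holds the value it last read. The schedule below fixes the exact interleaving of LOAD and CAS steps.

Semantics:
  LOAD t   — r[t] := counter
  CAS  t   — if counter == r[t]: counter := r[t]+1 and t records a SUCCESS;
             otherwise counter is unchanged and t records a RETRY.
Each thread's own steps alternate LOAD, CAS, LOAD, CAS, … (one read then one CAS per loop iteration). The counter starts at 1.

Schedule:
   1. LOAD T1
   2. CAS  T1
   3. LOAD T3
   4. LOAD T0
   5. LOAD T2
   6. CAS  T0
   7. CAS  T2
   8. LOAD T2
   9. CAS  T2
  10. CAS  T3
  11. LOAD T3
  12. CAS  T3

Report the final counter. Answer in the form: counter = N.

1. LOAD T1 → mem=1 r[T1]=1 [LOAD]
2. CAS T1 → mem=2 r[T1]=1 [OK]
3. LOAD T3 → mem=2 r[T3]=2 [LOAD]
4. LOAD T0 → mem=2 r[T0]=2 [LOAD]
5. LOAD T2 → mem=2 r[T2]=2 [LOAD]
6. CAS T0 → mem=3 r[T0]=2 [OK]
7. CAS T2 → mem=3 r[T2]=2 [RETRY]
8. LOAD T2 → mem=3 r[T2]=3 [LOAD]
9. CAS T2 → mem=4 r[T2]=3 [OK]
10. CAS T3 → mem=4 r[T3]=2 [RETRY]
11. LOAD T3 → mem=4 r[T3]=4 [LOAD]
12. CAS T3 → mem=5 r[T3]=4 [OK]

counter = 5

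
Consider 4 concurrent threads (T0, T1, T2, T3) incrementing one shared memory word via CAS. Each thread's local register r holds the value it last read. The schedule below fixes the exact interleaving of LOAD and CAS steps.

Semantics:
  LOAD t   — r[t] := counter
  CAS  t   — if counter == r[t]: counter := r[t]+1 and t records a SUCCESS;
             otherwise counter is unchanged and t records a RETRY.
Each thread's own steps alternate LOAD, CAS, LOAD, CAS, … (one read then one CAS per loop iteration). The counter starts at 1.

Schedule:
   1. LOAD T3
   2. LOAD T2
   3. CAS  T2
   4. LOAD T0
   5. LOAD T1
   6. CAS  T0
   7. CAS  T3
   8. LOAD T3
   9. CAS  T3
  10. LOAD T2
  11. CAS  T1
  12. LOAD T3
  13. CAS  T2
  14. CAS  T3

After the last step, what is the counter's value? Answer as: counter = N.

counter = 5

[1] T3.load  rd  (counter 1, T3.r 1)
[2] T2.load  rd  (counter 1, T2.r 1)
[3] T2.cas  hit  (counter 2, T2.r 1)
[4] T0.load  rd  (counter 2, T0.r 2)
[5] T1.load  rd  (counter 2, T1.r 2)
[6] T0.cas  hit  (counter 3, T0.r 2)
[7] T3.cas  miss  (counter 3, T3.r 1)
[8] T3.load  rd  (counter 3, T3.r 3)
[9] T3.cas  hit  (counter 4, T3.r 3)
[10] T2.load  rd  (counter 4, T2.r 4)
[11] T1.cas  miss  (counter 4, T1.r 2)
[12] T3.load  rd  (counter 4, T3.r 4)
[13] T2.cas  hit  (counter 5, T2.r 4)
[14] T3.cas  miss  (counter 5, T3.r 4)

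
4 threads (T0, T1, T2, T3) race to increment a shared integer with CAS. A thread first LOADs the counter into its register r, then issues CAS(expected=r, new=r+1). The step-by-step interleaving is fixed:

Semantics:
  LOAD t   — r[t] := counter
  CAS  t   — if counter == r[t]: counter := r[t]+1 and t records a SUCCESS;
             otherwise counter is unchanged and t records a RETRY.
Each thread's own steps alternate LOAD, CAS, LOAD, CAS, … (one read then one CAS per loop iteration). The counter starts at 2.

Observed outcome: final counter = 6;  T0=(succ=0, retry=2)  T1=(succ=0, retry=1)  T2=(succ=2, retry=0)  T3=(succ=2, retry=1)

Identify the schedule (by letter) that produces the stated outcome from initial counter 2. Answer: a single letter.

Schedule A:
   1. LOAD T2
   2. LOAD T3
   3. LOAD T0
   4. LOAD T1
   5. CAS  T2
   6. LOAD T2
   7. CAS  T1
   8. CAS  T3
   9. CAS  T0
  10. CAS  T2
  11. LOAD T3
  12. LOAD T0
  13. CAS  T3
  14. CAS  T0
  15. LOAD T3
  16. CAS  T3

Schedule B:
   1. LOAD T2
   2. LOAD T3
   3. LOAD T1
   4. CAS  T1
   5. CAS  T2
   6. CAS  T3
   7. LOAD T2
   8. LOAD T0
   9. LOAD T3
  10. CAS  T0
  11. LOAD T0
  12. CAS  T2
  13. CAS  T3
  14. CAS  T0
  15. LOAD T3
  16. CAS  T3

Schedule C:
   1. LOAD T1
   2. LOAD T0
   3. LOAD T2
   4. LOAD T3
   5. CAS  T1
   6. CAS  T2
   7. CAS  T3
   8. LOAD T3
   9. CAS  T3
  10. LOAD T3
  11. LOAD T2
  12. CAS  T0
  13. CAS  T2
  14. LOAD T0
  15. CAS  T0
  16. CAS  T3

A

Simulating candidate A:
1. LOAD T2 → mem=2 r[T2]=2 [LOAD]
2. LOAD T3 → mem=2 r[T3]=2 [LOAD]
3. LOAD T0 → mem=2 r[T0]=2 [LOAD]
4. LOAD T1 → mem=2 r[T1]=2 [LOAD]
5. CAS T2 → mem=3 r[T2]=2 [OK]
6. LOAD T2 → mem=3 r[T2]=3 [LOAD]
7. CAS T1 → mem=3 r[T1]=2 [RETRY]
8. CAS T3 → mem=3 r[T3]=2 [RETRY]
9. CAS T0 → mem=3 r[T0]=2 [RETRY]
10. CAS T2 → mem=4 r[T2]=3 [OK]
11. LOAD T3 → mem=4 r[T3]=4 [LOAD]
12. LOAD T0 → mem=4 r[T0]=4 [LOAD]
13. CAS T3 → mem=5 r[T3]=4 [OK]
14. CAS T0 → mem=5 r[T0]=4 [RETRY]
15. LOAD T3 → mem=5 r[T3]=5 [LOAD]
16. CAS T3 → mem=6 r[T3]=5 [OK]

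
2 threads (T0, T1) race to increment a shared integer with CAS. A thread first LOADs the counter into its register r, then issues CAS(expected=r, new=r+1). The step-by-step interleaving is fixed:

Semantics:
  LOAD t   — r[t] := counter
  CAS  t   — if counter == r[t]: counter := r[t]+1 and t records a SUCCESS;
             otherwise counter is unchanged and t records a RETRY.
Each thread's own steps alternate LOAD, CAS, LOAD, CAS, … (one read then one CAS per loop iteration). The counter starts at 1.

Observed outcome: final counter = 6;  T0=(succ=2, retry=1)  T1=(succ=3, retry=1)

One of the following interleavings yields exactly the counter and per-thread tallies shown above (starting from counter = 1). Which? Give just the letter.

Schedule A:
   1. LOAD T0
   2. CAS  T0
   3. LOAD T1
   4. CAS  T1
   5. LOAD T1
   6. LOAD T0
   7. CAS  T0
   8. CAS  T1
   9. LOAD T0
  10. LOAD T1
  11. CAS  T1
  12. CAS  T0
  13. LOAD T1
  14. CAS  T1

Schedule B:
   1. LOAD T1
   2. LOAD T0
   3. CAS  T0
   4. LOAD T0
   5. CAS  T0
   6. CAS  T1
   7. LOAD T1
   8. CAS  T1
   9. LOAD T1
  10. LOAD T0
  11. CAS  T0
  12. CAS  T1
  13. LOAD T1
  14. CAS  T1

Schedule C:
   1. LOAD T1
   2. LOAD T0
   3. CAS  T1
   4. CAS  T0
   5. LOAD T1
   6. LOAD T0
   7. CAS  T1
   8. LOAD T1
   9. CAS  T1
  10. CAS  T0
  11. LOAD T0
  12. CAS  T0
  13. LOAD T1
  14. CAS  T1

Simulating candidate A:
step 1: T0 LOAD ⇒ load; ctr=1 reg=1
step 2: T0 CAS ⇒ ok; ctr=2 reg=1
step 3: T1 LOAD ⇒ load; ctr=2 reg=2
step 4: T1 CAS ⇒ ok; ctr=3 reg=2
step 5: T1 LOAD ⇒ load; ctr=3 reg=3
step 6: T0 LOAD ⇒ load; ctr=3 reg=3
step 7: T0 CAS ⇒ ok; ctr=4 reg=3
step 8: T1 CAS ⇒ retry; ctr=4 reg=3
step 9: T0 LOAD ⇒ load; ctr=4 reg=4
step 10: T1 LOAD ⇒ load; ctr=4 reg=4
step 11: T1 CAS ⇒ ok; ctr=5 reg=4
step 12: T0 CAS ⇒ retry; ctr=5 reg=4
step 13: T1 LOAD ⇒ load; ctr=5 reg=5
step 14: T1 CAS ⇒ ok; ctr=6 reg=5

A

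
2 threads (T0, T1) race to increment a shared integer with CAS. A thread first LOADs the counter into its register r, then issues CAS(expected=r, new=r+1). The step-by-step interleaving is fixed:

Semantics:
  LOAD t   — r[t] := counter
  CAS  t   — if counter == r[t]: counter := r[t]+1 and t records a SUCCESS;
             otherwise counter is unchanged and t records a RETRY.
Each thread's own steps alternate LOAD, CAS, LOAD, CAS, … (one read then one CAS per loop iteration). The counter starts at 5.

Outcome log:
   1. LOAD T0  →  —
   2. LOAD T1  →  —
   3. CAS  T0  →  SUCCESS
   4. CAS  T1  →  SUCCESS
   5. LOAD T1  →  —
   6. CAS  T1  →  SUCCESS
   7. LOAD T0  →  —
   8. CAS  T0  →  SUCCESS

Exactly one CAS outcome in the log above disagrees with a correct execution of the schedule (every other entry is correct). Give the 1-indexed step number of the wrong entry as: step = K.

step = 4

Correct run:
#1 T0 reads 5
#2 T1 reads 5
#3 T0 CAS(5→6) writes; counter now 6
#4 T1 CAS(5→6) fails; counter now 6
#5 T1 reads 6
#6 T1 CAS(6→7) writes; counter now 7
#7 T0 reads 7
#8 T0 CAS(7→8) writes; counter now 8
Mismatch at 4.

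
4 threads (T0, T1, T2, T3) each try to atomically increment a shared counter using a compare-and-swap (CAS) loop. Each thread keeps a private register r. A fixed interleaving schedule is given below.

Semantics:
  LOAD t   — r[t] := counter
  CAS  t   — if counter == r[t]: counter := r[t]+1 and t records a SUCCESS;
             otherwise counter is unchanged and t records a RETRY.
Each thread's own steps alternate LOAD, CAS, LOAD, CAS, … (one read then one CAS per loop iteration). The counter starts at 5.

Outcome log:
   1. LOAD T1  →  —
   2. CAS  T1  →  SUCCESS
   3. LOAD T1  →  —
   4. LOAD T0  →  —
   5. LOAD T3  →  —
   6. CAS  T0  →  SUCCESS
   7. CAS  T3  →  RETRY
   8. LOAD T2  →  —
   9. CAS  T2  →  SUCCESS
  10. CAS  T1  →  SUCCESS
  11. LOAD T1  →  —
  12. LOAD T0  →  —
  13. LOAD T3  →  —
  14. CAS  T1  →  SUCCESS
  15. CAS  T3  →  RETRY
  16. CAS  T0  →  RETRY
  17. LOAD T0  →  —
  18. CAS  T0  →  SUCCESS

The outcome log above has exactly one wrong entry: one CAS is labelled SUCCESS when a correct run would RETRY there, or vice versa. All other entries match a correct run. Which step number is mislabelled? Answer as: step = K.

Re-executing:
1. LOAD T1 → mem=5 r[T1]=5 [LOAD]
2. CAS T1 → mem=6 r[T1]=5 [OK]
3. LOAD T1 → mem=6 r[T1]=6 [LOAD]
4. LOAD T0 → mem=6 r[T0]=6 [LOAD]
5. LOAD T3 → mem=6 r[T3]=6 [LOAD]
6. CAS T0 → mem=7 r[T0]=6 [OK]
7. CAS T3 → mem=7 r[T3]=6 [RETRY]
8. LOAD T2 → mem=7 r[T2]=7 [LOAD]
9. CAS T2 → mem=8 r[T2]=7 [OK]
10. CAS T1 → mem=8 r[T1]=6 [RETRY]
11. LOAD T1 → mem=8 r[T1]=8 [LOAD]
12. LOAD T0 → mem=8 r[T0]=8 [LOAD]
13. LOAD T3 → mem=8 r[T3]=8 [LOAD]
14. CAS T1 → mem=9 r[T1]=8 [OK]
15. CAS T3 → mem=9 r[T3]=8 [RETRY]
16. CAS T0 → mem=9 r[T0]=8 [RETRY]
17. LOAD T0 → mem=9 r[T0]=9 [LOAD]
18. CAS T0 → mem=10 r[T0]=9 [OK]
Flip is step 10.

step = 10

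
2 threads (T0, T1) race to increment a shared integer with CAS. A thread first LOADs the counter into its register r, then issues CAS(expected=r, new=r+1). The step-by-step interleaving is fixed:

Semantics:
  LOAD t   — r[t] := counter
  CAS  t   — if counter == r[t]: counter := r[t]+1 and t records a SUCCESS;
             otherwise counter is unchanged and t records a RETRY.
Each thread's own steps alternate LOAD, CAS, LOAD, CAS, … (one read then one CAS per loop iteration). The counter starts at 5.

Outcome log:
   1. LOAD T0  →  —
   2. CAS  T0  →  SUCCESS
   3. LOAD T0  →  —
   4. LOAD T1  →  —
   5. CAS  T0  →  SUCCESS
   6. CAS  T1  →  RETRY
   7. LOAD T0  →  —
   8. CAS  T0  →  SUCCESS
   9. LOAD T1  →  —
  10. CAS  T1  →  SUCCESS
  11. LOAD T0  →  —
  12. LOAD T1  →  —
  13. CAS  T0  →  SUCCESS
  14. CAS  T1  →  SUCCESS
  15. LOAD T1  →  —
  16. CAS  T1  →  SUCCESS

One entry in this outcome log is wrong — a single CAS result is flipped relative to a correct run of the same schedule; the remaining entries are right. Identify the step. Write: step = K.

step = 14

Re-executing:
   1) LOAD T0:  M=5  r_T0=5
   2) CAS  T0:  M=6  r_T0=5 ✓
   3) LOAD T0:  M=6  r_T0=6
   4) LOAD T1:  M=6  r_T1=6
   5) CAS  T0:  M=7  r_T0=6 ✓
   6) CAS  T1:  M=7  r_T1=6 ✗
   7) LOAD T0:  M=7  r_T0=7
   8) CAS  T0:  M=8  r_T0=7 ✓
   9) LOAD T1:  M=8  r_T1=8
  10) CAS  T1:  M=9  r_T1=8 ✓
  11) LOAD T0:  M=9  r_T0=9
  12) LOAD T1:  M=9  r_T1=9
  13) CAS  T0:  M=10  r_T0=9 ✓
  14) CAS  T1:  M=10  r_T1=9 ✗
  15) LOAD T1:  M=10  r_T1=10
  16) CAS  T1:  M=11  r_T1=10 ✓
Log disagrees first at step 14.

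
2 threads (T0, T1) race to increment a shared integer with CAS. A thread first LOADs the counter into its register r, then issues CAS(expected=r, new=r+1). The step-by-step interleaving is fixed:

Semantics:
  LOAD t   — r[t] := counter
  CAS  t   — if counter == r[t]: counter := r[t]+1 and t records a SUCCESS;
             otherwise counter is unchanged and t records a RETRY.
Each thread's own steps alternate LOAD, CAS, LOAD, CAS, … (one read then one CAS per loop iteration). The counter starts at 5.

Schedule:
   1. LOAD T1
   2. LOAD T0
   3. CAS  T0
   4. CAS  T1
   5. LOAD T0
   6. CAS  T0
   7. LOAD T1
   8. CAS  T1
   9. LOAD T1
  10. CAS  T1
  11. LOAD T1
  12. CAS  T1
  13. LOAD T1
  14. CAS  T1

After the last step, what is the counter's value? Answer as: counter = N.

counter = 11

1. LOAD T1 → mem=5 r[T1]=5 [LOAD]
2. LOAD T0 → mem=5 r[T0]=5 [LOAD]
3. CAS T0 → mem=6 r[T0]=5 [OK]
4. CAS T1 → mem=6 r[T1]=5 [RETRY]
5. LOAD T0 → mem=6 r[T0]=6 [LOAD]
6. CAS T0 → mem=7 r[T0]=6 [OK]
7. LOAD T1 → mem=7 r[T1]=7 [LOAD]
8. CAS T1 → mem=8 r[T1]=7 [OK]
9. LOAD T1 → mem=8 r[T1]=8 [LOAD]
10. CAS T1 → mem=9 r[T1]=8 [OK]
11. LOAD T1 → mem=9 r[T1]=9 [LOAD]
12. CAS T1 → mem=10 r[T1]=9 [OK]
13. LOAD T1 → mem=10 r[T1]=10 [LOAD]
14. CAS T1 → mem=11 r[T1]=10 [OK]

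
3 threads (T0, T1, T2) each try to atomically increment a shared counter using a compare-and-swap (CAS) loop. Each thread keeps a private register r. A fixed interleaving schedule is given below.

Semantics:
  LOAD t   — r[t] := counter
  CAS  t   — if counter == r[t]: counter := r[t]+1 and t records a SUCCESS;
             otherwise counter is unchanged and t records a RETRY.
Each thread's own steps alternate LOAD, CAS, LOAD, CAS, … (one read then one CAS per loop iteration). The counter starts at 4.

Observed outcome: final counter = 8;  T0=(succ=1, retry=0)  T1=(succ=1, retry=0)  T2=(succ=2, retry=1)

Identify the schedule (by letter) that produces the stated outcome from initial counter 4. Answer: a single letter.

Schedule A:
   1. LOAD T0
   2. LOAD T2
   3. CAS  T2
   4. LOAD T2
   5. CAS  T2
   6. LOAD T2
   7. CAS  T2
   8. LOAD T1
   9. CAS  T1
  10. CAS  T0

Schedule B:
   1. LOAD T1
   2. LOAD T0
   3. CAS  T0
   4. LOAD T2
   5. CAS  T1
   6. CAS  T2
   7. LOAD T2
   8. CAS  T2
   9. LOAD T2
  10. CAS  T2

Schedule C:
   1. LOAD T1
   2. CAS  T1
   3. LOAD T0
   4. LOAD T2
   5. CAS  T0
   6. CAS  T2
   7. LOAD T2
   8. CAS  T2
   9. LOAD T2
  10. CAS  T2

Simulating candidate C:
   1) LOAD T1:  M=4  r_T1=4
   2) CAS  T1:  M=5  r_T1=4 ✓
   3) LOAD T0:  M=5  r_T0=5
   4) LOAD T2:  M=5  r_T2=5
   5) CAS  T0:  M=6  r_T0=5 ✓
   6) CAS  T2:  M=6  r_T2=5 ✗
   7) LOAD T2:  M=6  r_T2=6
   8) CAS  T2:  M=7  r_T2=6 ✓
   9) LOAD T2:  M=7  r_T2=7
  10) CAS  T2:  M=8  r_T2=7 ✓

C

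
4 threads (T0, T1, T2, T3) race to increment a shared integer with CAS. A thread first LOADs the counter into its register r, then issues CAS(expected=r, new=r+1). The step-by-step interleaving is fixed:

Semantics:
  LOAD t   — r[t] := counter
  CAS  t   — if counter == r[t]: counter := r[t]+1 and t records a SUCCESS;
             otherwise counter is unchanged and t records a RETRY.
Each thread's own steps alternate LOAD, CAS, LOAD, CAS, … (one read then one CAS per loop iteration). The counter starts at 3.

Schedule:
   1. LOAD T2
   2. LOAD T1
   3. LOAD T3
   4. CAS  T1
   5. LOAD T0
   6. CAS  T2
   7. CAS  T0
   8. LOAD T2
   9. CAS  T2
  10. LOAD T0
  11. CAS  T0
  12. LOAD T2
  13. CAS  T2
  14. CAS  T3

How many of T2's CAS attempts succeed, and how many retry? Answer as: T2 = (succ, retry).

T2 = (2, 1)

T2 LOAD — after: cnt=3, r=3 — load
T1 LOAD — after: cnt=3, r=3 — load
T3 LOAD — after: cnt=3, r=3 — load
T1 CAS — after: cnt=4, r=3 — ok
T0 LOAD — after: cnt=4, r=4 — load
T2 CAS — after: cnt=4, r=3 — retry
T0 CAS — after: cnt=5, r=4 — ok
T2 LOAD — after: cnt=5, r=5 — load
T2 CAS — after: cnt=6, r=5 — ok
T0 LOAD — after: cnt=6, r=6 — load
T0 CAS — after: cnt=7, r=6 — ok
T2 LOAD — after: cnt=7, r=7 — load
T2 CAS — after: cnt=8, r=7 — ok
T3 CAS — after: cnt=8, r=3 — retry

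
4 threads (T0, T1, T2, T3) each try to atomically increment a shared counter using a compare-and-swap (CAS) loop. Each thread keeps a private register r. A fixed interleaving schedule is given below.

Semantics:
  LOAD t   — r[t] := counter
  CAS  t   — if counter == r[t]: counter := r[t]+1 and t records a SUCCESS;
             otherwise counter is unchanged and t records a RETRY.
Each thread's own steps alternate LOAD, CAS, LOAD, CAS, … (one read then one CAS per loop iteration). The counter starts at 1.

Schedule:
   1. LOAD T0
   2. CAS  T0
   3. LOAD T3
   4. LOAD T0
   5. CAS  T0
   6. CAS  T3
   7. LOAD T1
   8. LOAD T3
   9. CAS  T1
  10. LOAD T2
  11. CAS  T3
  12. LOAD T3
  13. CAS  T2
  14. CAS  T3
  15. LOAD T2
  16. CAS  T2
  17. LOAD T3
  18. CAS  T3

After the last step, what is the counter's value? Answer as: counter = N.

counter = 7

1. LOAD T0 → mem=1 r[T0]=1 [LOAD]
2. CAS T0 → mem=2 r[T0]=1 [OK]
3. LOAD T3 → mem=2 r[T3]=2 [LOAD]
4. LOAD T0 → mem=2 r[T0]=2 [LOAD]
5. CAS T0 → mem=3 r[T0]=2 [OK]
6. CAS T3 → mem=3 r[T3]=2 [RETRY]
7. LOAD T1 → mem=3 r[T1]=3 [LOAD]
8. LOAD T3 → mem=3 r[T3]=3 [LOAD]
9. CAS T1 → mem=4 r[T1]=3 [OK]
10. LOAD T2 → mem=4 r[T2]=4 [LOAD]
11. CAS T3 → mem=4 r[T3]=3 [RETRY]
12. LOAD T3 → mem=4 r[T3]=4 [LOAD]
13. CAS T2 → mem=5 r[T2]=4 [OK]
14. CAS T3 → mem=5 r[T3]=4 [RETRY]
15. LOAD T2 → mem=5 r[T2]=5 [LOAD]
16. CAS T2 → mem=6 r[T2]=5 [OK]
17. LOAD T3 → mem=6 r[T3]=6 [LOAD]
18. CAS T3 → mem=7 r[T3]=6 [OK]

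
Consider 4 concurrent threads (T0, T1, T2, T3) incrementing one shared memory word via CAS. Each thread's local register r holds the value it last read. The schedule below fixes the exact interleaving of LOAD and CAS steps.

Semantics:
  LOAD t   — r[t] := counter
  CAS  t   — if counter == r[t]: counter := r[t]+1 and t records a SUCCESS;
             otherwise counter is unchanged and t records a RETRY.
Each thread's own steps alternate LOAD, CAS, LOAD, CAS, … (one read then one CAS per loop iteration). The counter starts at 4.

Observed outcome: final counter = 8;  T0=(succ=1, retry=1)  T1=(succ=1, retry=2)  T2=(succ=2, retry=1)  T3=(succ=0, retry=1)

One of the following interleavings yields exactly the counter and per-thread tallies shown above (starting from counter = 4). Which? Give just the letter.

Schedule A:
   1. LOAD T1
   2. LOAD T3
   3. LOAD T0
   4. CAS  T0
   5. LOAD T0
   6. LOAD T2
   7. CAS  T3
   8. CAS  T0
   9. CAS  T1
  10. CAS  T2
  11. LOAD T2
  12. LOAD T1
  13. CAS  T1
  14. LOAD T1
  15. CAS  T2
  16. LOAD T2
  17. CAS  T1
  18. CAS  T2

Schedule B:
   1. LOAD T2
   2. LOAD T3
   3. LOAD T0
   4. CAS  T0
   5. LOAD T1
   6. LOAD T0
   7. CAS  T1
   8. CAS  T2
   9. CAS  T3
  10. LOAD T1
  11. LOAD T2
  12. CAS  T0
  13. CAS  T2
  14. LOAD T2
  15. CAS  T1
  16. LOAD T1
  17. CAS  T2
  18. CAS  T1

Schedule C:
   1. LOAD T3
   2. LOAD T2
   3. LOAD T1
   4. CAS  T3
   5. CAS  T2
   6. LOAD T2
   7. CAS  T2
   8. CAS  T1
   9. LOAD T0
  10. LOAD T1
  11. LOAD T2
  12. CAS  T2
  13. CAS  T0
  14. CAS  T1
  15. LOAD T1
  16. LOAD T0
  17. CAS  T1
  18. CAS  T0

B

Run B:
   1) LOAD T2:  M=4  r_T2=4
   2) LOAD T3:  M=4  r_T3=4
   3) LOAD T0:  M=4  r_T0=4
   4) CAS  T0:  M=5  r_T0=4 ✓
   5) LOAD T1:  M=5  r_T1=5
   6) LOAD T0:  M=5  r_T0=5
   7) CAS  T1:  M=6  r_T1=5 ✓
   8) CAS  T2:  M=6  r_T2=4 ✗
   9) CAS  T3:  M=6  r_T3=4 ✗
  10) LOAD T1:  M=6  r_T1=6
  11) LOAD T2:  M=6  r_T2=6
  12) CAS  T0:  M=6  r_T0=5 ✗
  13) CAS  T2:  M=7  r_T2=6 ✓
  14) LOAD T2:  M=7  r_T2=7
  15) CAS  T1:  M=7  r_T1=6 ✗
  16) LOAD T1:  M=7  r_T1=7
  17) CAS  T2:  M=8  r_T2=7 ✓
  18) CAS  T1:  M=8  r_T1=7 ✗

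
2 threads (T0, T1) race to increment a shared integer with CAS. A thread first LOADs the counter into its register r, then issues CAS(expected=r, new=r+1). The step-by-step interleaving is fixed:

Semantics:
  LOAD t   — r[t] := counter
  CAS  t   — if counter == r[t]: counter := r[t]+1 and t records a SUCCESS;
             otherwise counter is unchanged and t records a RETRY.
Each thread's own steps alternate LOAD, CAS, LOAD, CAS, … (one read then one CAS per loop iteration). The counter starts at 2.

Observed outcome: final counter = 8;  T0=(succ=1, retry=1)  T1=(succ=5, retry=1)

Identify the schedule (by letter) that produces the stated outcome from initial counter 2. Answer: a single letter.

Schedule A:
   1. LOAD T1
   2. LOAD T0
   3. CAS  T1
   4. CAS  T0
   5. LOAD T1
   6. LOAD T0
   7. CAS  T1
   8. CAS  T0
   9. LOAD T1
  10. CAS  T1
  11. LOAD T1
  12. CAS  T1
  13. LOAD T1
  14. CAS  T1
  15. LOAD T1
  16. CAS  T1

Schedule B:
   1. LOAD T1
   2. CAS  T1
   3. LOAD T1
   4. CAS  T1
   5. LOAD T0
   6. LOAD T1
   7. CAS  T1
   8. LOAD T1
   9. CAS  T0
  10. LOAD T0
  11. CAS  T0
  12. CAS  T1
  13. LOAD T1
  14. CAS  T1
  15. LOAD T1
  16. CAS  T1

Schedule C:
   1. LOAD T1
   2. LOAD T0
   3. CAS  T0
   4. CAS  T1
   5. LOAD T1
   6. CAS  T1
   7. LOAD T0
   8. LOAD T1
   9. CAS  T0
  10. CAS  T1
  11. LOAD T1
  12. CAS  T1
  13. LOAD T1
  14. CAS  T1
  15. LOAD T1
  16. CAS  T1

Run B:
step 1: T1 LOAD ⇒ load; ctr=2 reg=2
step 2: T1 CAS ⇒ ok; ctr=3 reg=2
step 3: T1 LOAD ⇒ load; ctr=3 reg=3
step 4: T1 CAS ⇒ ok; ctr=4 reg=3
step 5: T0 LOAD ⇒ load; ctr=4 reg=4
step 6: T1 LOAD ⇒ load; ctr=4 reg=4
step 7: T1 CAS ⇒ ok; ctr=5 reg=4
step 8: T1 LOAD ⇒ load; ctr=5 reg=5
step 9: T0 CAS ⇒ retry; ctr=5 reg=4
step 10: T0 LOAD ⇒ load; ctr=5 reg=5
step 11: T0 CAS ⇒ ok; ctr=6 reg=5
step 12: T1 CAS ⇒ retry; ctr=6 reg=5
step 13: T1 LOAD ⇒ load; ctr=6 reg=6
step 14: T1 CAS ⇒ ok; ctr=7 reg=6
step 15: T1 LOAD ⇒ load; ctr=7 reg=7
step 16: T1 CAS ⇒ ok; ctr=8 reg=7

B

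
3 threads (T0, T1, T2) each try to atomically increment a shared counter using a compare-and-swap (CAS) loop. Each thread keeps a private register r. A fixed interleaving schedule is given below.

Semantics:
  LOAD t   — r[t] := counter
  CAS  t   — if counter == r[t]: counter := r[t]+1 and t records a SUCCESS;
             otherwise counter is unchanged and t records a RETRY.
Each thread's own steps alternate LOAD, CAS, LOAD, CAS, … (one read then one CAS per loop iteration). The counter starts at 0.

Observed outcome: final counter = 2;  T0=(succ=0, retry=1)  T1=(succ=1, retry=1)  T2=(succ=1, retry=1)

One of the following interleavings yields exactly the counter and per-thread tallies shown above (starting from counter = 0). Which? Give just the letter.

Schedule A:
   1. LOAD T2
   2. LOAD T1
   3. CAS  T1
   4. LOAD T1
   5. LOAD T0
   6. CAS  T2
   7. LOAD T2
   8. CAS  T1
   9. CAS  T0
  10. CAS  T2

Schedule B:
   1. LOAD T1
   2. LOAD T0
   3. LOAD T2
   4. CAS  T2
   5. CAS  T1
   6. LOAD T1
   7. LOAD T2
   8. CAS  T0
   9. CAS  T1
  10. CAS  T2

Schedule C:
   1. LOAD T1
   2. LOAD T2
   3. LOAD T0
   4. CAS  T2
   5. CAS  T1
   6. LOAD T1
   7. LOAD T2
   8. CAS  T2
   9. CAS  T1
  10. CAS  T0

B

Run B:
T1 LOAD — after: cnt=0, r=0 — load
T0 LOAD — after: cnt=0, r=0 — load
T2 LOAD — after: cnt=0, r=0 — load
T2 CAS — after: cnt=1, r=0 — ok
T1 CAS — after: cnt=1, r=0 — retry
T1 LOAD — after: cnt=1, r=1 — load
T2 LOAD — after: cnt=1, r=1 — load
T0 CAS — after: cnt=1, r=0 — retry
T1 CAS — after: cnt=2, r=1 — ok
T2 CAS — after: cnt=2, r=1 — retry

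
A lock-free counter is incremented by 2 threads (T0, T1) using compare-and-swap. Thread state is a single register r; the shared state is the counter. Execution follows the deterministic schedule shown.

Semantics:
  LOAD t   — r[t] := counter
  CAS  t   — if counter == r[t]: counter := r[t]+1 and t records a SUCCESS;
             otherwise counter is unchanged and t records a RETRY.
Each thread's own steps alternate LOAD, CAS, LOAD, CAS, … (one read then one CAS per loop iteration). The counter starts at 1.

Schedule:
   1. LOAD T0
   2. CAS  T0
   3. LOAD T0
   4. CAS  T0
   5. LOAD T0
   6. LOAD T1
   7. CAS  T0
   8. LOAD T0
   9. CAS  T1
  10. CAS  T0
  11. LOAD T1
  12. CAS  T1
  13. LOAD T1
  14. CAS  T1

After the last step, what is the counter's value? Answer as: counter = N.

counter = 7

[1] T0.load  rd  (counter 1, T0.r 1)
[2] T0.cas  hit  (counter 2, T0.r 1)
[3] T0.load  rd  (counter 2, T0.r 2)
[4] T0.cas  hit  (counter 3, T0.r 2)
[5] T0.load  rd  (counter 3, T0.r 3)
[6] T1.load  rd  (counter 3, T1.r 3)
[7] T0.cas  hit  (counter 4, T0.r 3)
[8] T0.load  rd  (counter 4, T0.r 4)
[9] T1.cas  miss  (counter 4, T1.r 3)
[10] T0.cas  hit  (counter 5, T0.r 4)
[11] T1.load  rd  (counter 5, T1.r 5)
[12] T1.cas  hit  (counter 6, T1.r 5)
[13] T1.load  rd  (counter 6, T1.r 6)
[14] T1.cas  hit  (counter 7, T1.r 6)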